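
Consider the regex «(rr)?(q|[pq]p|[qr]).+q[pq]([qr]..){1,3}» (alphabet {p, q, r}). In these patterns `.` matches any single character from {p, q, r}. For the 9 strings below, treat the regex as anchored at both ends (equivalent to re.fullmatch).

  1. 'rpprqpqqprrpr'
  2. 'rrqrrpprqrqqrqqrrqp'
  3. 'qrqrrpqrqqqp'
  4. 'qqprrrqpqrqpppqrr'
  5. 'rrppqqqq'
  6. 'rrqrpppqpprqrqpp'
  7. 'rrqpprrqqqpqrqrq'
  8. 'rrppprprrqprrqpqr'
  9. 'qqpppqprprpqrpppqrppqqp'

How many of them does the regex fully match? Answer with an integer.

1 → no match
2 → no match
3 → no match
4 → no match
5 → no match
6 → no match
7 → no match
8 → no match
9 → no match
Total matched: 0

0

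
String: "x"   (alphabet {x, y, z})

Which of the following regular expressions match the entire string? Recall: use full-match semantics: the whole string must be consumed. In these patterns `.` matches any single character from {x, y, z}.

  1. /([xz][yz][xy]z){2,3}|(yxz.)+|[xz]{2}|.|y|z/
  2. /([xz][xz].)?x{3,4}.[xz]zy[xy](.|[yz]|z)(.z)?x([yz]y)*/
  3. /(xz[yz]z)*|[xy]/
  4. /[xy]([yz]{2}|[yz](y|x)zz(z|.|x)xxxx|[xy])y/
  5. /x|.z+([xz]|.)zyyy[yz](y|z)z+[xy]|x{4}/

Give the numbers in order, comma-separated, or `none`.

1, 3, 5

1 → match
2 → no match
3 → match
4 → no match — must end with "y"
5 → match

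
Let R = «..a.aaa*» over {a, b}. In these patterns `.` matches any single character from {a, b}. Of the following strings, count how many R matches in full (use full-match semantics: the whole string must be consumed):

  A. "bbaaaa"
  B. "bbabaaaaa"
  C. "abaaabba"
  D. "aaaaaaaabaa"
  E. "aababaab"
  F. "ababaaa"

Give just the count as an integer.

3

A → match
B → match
C → no match
D → no match
E → no match
F → match
Total matched: 3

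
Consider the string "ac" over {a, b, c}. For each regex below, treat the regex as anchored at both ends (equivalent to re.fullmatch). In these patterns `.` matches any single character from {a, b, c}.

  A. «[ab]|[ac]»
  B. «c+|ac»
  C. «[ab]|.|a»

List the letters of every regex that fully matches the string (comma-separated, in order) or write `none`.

B

A → no match
B → match
C → no match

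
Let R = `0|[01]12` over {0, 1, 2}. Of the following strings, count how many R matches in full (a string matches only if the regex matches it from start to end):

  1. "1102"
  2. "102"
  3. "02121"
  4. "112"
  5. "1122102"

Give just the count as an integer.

1

1 → no match
2 → no match
3 → no match
4 → match
5 → no match
Total matched: 1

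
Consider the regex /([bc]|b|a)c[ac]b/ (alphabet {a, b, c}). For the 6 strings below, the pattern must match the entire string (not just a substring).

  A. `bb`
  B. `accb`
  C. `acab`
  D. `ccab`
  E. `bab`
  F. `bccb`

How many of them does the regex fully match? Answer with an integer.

A → no match
B → match
C → match
D → match
E → no match
F → match
Total matched: 4

4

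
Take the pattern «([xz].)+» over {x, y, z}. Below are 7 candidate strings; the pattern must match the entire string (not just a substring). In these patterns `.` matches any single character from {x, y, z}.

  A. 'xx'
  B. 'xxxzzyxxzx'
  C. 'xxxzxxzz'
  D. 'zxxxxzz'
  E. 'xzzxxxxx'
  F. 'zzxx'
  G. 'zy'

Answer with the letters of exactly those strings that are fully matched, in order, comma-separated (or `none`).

A → match
B → match
C → match
D → no match
E → match
F → match
G → match

A, B, C, E, F, G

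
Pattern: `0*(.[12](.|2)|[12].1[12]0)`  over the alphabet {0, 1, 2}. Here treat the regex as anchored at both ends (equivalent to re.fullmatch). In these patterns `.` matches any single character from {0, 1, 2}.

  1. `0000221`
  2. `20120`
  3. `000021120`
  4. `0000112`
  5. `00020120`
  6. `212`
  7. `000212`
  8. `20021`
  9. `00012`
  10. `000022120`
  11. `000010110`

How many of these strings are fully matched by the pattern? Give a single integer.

10

1 → match
2 → match
3 → match
4 → match
5 → match
6 → match
7 → match
8 → no match
9 → match
10 → match
11 → match
Total matched: 10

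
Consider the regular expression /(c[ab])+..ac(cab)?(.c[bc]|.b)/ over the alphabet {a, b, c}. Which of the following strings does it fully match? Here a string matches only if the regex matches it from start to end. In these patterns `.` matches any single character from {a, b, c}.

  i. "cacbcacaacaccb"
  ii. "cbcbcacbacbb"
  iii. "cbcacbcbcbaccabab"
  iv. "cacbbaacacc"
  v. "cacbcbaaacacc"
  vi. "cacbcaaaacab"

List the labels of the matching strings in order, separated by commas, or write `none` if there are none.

i → match
ii → match
iii → match
iv → match
v → match
vi → match

i, ii, iii, iv, v, vi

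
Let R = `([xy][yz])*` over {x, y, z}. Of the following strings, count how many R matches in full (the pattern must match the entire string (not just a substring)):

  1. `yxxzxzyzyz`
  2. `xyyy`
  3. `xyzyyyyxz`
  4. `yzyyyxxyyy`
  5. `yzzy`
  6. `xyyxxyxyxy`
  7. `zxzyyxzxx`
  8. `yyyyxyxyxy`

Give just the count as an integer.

1 → no match
2 → match
3 → no match
4 → no match
5 → no match
6 → no match
7 → no match
8 → match
Total matched: 2

2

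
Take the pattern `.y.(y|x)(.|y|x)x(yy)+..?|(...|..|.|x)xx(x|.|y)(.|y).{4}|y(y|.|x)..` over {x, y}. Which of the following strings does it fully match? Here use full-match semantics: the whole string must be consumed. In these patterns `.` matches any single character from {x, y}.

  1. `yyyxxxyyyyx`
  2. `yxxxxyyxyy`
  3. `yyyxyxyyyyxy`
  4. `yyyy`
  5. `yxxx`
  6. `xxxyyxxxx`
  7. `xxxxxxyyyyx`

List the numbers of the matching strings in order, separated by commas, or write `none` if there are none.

1, 2, 3, 4, 5, 6, 7

1 → match
2 → match
3 → match
4 → match
5 → match
6 → match
7 → match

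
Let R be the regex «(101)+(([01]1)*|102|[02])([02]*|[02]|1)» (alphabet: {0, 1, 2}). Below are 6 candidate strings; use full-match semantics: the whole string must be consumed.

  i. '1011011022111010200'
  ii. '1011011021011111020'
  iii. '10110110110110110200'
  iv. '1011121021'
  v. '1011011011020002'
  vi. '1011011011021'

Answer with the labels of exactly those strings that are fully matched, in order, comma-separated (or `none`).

i → no match
ii → no match
iii → match
iv → no match
v → match
vi → match

iii, v, vi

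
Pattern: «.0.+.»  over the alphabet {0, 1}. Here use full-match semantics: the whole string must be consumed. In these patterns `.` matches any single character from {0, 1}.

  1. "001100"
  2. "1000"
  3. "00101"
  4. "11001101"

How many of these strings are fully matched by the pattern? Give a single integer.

1 → match
2 → match
3 → match
4 → no match
Total matched: 3

3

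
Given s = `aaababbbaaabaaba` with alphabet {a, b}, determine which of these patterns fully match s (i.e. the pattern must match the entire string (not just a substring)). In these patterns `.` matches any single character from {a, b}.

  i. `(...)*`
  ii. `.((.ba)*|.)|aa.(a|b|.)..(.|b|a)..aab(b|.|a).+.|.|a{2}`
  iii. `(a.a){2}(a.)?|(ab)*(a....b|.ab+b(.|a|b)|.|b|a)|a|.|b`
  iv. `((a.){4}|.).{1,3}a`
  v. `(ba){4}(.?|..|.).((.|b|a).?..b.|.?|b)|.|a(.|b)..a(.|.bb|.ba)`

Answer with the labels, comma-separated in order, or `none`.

ii

i → no match
ii → match
iii → no match
iv → no match
v → no match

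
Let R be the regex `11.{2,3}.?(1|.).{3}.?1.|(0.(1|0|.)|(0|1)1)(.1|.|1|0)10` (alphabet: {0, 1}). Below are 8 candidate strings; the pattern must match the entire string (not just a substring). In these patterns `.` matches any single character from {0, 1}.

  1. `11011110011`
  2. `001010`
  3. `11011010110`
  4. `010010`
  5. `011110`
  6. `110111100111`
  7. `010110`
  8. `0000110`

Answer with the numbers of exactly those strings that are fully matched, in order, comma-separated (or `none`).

1 → match
2 → match
3 → match
4 → match
5 → match
6 → match
7 → match
8 → match

1, 2, 3, 4, 5, 6, 7, 8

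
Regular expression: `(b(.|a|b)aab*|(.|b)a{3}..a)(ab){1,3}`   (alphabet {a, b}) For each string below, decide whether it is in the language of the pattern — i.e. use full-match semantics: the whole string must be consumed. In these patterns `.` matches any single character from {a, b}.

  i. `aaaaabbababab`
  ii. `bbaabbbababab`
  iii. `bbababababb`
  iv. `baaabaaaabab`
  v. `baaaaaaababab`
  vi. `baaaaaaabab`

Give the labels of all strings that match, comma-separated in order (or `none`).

i → no match
ii → match
iii → no match — must end with `ab`
iv → no match
v → match
vi → match

ii, v, vi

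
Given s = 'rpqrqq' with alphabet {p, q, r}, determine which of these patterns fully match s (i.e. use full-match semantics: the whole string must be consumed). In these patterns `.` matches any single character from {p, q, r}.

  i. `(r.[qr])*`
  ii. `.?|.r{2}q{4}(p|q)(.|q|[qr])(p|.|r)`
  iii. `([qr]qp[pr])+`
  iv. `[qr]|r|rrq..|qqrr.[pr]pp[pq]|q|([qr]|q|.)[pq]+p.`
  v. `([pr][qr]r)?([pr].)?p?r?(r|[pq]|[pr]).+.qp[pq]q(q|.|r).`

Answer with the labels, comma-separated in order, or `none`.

i → match
ii → no match
iii → no match
iv → no match
v → no match

i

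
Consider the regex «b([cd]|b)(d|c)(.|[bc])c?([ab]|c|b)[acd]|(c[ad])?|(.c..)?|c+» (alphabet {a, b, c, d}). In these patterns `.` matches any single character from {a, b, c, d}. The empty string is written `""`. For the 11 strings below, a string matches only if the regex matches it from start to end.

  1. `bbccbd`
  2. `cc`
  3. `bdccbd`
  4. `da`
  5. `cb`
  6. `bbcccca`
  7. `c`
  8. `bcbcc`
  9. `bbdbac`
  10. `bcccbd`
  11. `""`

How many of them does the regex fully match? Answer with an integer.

8

1. `bbccbd` → match
2. `cc` → match
3. `bdccbd` → match
4. `da` → no match
5. `cb` → no match
6. `bbcccca` → match
7. `c` → match
8. `bcbcc` → no match
9. `bbdbac` → match
10. `bcccbd` → match
11. `""` → match
Total matched: 8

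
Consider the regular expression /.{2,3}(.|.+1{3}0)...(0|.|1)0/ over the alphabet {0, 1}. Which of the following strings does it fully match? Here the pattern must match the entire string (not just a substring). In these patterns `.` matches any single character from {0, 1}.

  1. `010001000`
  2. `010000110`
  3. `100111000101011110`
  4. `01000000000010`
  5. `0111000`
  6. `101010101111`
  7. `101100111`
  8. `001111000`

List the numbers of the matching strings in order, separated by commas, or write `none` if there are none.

1, 2, 8

1 → match
2 → match
3 → no match
4 → no match
5 → no match
6 → no match — must end with `0`
7 → no match — must end with `0`
8 → match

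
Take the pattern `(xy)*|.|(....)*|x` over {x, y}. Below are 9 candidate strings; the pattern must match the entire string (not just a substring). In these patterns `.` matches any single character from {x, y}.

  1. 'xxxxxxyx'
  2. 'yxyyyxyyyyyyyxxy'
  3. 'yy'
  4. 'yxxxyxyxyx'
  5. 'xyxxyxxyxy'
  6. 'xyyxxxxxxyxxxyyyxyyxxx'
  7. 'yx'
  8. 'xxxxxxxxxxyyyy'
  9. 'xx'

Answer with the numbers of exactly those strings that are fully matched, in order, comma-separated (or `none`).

1, 2

1 → match
2 → match
3 → no match
4 → no match
5 → no match
6 → no match
7 → no match
8 → no match
9 → no match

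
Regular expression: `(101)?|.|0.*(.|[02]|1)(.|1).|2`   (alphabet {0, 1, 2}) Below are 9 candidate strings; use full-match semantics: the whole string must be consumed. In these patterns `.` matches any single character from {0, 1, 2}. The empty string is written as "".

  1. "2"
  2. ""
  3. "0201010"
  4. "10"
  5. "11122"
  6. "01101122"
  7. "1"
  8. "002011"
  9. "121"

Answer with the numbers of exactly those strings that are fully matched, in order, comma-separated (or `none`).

1 → match
2 → match
3 → match
4 → no match
5 → no match
6 → match
7 → match
8 → match
9 → no match

1, 2, 3, 6, 7, 8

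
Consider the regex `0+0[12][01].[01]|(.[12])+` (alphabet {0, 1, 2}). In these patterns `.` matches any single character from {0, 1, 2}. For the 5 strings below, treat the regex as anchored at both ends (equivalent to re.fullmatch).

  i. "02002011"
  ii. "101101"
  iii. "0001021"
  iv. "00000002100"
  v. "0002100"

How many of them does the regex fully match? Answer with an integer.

i → no match
ii → no match
iii → match
iv → match
v → match
Total matched: 3

3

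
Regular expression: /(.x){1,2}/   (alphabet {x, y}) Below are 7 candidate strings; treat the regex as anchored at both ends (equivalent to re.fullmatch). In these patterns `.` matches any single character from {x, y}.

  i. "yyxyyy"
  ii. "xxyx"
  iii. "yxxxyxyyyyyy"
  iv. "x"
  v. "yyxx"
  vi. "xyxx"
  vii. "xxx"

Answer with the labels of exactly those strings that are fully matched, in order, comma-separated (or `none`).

ii

i → no match — must end with "x"
ii → match
iii → no match — must end with "x"
iv → no match
v → no match
vi → no match
vii → no match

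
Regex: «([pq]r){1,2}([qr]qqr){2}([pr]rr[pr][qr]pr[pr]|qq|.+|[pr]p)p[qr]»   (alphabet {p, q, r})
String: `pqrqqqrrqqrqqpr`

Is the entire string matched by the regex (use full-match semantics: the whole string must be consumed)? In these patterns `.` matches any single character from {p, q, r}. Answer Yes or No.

No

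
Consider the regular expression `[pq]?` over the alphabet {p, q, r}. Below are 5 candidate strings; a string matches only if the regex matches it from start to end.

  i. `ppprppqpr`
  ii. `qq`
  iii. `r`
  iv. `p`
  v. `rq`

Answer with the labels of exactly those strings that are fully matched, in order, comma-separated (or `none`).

i → no match
ii → no match
iii → no match
iv → match
v → no match

iv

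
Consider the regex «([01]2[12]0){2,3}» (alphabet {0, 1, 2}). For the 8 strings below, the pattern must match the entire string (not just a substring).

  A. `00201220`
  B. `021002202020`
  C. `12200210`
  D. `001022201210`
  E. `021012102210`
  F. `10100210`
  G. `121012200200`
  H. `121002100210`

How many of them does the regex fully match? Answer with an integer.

A → no match
B → no match
C → match
D → no match
E → no match
F → no match
G → no match
H → match
Total matched: 2

2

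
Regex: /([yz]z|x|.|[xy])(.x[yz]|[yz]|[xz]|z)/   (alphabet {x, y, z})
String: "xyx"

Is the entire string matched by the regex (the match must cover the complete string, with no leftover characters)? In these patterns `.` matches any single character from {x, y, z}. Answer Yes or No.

No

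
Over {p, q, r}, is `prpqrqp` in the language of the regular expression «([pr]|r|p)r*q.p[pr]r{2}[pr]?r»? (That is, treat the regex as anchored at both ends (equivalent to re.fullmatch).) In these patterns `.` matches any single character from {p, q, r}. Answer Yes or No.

No

Every match must end with `r`, but `prpqrqp` does not.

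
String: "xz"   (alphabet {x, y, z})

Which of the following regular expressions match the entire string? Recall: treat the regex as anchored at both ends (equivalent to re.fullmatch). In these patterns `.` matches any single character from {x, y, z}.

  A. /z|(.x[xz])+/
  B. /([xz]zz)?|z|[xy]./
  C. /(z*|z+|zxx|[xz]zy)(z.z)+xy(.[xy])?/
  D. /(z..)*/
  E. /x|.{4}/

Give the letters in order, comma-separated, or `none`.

B

A → no match
B → match
C → no match
D → no match
E → no match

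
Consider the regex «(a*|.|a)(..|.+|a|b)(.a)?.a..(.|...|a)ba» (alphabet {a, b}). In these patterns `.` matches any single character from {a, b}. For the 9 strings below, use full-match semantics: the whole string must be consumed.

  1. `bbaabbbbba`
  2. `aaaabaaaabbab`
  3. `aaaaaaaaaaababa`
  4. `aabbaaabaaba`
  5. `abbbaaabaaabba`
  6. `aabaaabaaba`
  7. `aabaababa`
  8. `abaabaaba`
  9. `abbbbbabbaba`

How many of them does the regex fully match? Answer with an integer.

8

1 → match
2 → no match — must end with `ba`
3 → match
4 → match
5 → match
6 → match
7 → match
8 → match
9 → match
Total matched: 8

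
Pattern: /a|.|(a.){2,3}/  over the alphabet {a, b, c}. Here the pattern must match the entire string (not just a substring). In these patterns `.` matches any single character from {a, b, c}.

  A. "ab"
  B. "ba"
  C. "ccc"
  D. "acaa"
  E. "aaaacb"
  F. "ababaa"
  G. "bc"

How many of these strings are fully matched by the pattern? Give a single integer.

A → no match
B → no match
C → no match
D → match
E → no match
F → match
G → no match
Total matched: 2

2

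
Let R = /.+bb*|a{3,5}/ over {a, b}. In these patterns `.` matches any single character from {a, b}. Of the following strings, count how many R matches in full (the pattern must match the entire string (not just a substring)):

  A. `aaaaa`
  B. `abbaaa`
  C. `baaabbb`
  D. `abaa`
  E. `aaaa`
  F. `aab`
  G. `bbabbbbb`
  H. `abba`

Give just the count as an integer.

A → match
B → no match
C → match
D → no match
E → match
F → match
G → match
H → no match
Total matched: 5

5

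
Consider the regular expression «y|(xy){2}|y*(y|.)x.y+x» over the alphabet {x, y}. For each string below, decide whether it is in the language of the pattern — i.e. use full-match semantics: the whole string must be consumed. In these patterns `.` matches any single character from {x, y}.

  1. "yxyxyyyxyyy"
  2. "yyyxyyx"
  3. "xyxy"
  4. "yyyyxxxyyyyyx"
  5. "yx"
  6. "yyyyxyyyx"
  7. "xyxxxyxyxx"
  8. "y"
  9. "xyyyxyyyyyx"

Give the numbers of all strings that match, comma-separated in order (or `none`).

2, 3, 4, 6, 8

1 → no match
2 → match
3 → match
4 → match
5 → no match
6 → match
7 → no match
8 → match
9 → no match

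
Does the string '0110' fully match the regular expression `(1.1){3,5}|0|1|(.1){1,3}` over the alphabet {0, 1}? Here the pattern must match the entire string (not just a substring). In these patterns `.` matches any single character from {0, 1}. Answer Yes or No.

No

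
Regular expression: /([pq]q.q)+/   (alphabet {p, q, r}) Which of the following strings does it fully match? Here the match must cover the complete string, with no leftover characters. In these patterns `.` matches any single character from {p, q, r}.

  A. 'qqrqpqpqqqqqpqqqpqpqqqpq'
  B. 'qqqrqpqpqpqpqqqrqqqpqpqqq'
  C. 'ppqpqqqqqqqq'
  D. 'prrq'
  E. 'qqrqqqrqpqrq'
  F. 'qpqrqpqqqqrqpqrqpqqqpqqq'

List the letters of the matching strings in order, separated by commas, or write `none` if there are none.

A, E

A → match
B → no match
C → no match
D → no match
E → match
F → no match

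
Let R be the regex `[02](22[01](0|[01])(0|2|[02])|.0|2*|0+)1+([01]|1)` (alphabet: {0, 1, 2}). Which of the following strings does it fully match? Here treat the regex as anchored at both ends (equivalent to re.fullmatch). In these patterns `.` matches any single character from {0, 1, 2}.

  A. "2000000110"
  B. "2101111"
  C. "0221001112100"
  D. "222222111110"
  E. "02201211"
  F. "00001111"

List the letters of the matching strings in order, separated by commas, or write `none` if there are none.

A, B, D, E, F

A → match
B → match
C → no match
D → match
E → match
F → match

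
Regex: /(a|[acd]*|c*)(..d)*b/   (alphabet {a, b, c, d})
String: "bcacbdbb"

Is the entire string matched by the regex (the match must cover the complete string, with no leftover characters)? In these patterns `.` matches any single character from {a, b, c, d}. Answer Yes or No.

No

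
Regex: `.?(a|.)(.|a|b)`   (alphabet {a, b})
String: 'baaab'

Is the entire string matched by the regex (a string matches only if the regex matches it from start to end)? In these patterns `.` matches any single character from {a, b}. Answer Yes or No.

No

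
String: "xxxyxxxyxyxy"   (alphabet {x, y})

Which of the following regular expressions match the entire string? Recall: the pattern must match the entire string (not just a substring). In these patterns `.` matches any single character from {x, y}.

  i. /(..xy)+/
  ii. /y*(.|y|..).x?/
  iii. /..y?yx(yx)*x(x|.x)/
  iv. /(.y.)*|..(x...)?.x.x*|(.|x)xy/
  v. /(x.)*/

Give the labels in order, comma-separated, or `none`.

i, v

i → match
ii → no match
iii → no match — must end with "x"
iv → no match
v → match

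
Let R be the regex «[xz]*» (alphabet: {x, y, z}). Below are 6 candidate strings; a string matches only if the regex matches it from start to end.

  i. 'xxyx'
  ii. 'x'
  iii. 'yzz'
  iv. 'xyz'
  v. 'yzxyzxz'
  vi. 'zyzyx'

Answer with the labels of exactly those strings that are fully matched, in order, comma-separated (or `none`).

ii

i → no match
ii → match
iii → no match
iv → no match
v → no match
vi → no match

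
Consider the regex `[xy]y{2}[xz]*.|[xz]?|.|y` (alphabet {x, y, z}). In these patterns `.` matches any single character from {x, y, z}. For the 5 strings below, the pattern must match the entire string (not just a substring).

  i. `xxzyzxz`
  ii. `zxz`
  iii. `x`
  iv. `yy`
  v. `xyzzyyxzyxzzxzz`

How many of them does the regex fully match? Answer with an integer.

1

i. `xxzyzxz` → no match
ii. `zxz` → no match
iii. `x` → match
iv. `yy` → no match
v → no match
Total matched: 1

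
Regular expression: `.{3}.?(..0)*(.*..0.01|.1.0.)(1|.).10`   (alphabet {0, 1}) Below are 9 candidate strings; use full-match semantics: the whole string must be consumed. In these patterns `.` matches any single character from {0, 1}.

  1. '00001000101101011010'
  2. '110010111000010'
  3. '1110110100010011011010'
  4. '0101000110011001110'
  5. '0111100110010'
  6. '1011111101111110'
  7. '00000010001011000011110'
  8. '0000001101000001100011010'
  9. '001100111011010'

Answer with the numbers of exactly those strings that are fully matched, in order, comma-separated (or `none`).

1, 2, 3, 4, 7, 8, 9

1 → match
2 → match
3 → match
4 → match
5 → no match
6 → no match
7 → match
8 → match
9 → match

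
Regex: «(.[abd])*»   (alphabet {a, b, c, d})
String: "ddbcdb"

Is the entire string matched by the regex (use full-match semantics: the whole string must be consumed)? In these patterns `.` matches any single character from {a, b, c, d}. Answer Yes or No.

No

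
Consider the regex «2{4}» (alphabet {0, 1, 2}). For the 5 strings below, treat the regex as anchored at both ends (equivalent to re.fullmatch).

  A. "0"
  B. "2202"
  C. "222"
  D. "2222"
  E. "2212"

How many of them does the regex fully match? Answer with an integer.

1

A → no match — must start with "2"
B → no match
C → no match
D → match
E → no match
Total matched: 1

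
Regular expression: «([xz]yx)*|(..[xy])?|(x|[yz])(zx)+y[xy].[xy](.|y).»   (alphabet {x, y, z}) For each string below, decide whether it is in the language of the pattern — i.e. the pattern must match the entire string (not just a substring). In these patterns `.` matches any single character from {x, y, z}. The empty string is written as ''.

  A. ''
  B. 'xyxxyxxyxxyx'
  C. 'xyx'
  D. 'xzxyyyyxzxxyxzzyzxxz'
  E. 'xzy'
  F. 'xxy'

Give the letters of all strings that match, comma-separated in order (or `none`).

A → match
B → match
C → match
D → no match
E → match
F → match

A, B, C, E, F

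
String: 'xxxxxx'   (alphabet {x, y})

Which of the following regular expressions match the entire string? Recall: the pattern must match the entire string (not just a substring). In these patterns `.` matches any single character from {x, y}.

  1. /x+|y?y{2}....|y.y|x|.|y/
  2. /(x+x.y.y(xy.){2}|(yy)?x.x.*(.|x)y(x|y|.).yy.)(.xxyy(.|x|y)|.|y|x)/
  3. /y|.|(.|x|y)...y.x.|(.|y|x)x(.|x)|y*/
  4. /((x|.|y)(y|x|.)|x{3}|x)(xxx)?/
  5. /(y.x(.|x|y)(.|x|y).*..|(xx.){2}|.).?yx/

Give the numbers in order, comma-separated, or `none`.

1, 4

1 → match
2 → no match
3 → no match
4 → match
5 → no match — must end with 'yx'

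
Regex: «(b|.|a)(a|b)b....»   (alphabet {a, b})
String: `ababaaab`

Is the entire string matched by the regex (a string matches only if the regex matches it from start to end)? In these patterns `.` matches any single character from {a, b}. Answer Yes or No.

No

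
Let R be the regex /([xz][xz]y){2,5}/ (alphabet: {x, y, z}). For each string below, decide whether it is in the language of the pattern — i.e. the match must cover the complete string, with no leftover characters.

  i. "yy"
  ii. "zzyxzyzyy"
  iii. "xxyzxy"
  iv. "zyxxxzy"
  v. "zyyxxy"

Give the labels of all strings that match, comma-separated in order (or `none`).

iii

i → no match
ii → no match
iii → match
iv → no match
v → no match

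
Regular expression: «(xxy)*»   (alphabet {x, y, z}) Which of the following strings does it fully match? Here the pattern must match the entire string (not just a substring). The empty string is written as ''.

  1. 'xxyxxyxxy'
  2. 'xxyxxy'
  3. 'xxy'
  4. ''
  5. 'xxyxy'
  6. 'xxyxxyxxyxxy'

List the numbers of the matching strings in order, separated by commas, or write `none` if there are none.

1 → match
2 → match
3 → match
4 → match
5 → no match
6 → match

1, 2, 3, 4, 6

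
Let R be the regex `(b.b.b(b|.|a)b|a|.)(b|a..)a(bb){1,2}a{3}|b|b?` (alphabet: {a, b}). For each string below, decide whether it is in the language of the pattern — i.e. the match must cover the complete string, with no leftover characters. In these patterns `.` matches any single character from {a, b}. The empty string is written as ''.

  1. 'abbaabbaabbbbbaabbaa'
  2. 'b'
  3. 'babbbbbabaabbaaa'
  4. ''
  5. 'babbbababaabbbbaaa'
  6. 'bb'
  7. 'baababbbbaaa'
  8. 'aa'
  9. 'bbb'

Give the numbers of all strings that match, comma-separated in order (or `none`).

1 → no match
2. 'b' → match
3 → match
4. '' → match
5 → match
6. 'bb' → no match
7. 'baababbbbaaa' → match
8. 'aa' → no match
9. 'bbb' → no match

2, 3, 4, 5, 7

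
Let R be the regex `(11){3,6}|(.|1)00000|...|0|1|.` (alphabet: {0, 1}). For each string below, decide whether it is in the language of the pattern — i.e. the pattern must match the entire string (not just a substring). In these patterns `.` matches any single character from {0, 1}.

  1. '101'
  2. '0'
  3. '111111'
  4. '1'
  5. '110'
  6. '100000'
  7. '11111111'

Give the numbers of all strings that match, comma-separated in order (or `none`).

1, 2, 3, 4, 5, 6, 7

1 → match
2 → match
3 → match
4 → match
5 → match
6 → match
7 → match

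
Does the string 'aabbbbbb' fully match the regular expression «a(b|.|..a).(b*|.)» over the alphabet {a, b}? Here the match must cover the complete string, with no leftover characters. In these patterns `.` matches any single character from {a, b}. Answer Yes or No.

Yes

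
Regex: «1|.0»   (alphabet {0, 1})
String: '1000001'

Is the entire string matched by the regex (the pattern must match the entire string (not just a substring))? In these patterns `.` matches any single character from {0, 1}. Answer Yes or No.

No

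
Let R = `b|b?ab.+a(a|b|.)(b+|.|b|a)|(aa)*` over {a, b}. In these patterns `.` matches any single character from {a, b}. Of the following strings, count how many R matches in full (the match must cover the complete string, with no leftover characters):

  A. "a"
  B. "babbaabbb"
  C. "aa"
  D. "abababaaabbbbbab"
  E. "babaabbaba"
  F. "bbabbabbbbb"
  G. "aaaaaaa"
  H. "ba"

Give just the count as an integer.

A. "a" → no match
B. "babbaabbb" → match
C. "aa" → match
D → no match
E. "babaabbaba" → match
F. "bbabbabbbbb" → no match
G. "aaaaaaa" → no match
H. "ba" → no match
Total matched: 3

3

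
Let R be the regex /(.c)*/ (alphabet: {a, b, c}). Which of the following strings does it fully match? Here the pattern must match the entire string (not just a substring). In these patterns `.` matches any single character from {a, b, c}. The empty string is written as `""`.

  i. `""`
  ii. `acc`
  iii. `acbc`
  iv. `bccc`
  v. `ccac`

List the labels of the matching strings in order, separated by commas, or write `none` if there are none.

i, iii, iv, v

i → match
ii → no match
iii → match
iv → match
v → match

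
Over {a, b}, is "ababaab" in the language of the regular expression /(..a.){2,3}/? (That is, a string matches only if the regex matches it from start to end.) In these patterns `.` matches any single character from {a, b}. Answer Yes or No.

No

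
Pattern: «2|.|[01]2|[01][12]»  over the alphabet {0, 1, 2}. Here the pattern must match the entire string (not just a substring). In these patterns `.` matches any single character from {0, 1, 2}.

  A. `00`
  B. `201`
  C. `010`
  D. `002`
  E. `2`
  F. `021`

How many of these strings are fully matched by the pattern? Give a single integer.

1

A → no match
B → no match
C → no match
D → no match
E → match
F → no match
Total matched: 1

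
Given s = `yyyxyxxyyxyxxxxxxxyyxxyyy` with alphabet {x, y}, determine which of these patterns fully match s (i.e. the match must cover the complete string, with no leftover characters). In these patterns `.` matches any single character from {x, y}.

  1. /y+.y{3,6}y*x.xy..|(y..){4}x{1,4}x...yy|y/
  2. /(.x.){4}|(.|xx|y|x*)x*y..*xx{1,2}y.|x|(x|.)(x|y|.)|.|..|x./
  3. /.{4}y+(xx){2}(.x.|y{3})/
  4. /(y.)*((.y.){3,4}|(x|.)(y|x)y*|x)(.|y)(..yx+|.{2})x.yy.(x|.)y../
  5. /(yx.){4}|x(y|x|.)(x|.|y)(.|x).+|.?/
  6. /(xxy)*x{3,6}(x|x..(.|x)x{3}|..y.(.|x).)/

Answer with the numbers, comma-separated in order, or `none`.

4

1 → no match
2 → no match
3 → no match
4 → match
5 → no match
6 → no match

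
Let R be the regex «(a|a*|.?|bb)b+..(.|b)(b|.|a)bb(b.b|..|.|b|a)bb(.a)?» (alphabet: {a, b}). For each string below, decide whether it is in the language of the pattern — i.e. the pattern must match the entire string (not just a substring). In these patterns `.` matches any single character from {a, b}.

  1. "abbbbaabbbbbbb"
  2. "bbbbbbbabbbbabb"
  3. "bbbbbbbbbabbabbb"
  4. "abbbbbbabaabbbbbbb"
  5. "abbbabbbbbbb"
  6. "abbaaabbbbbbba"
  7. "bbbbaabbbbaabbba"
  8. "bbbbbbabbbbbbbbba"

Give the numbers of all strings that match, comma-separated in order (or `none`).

1 → match
2 → match
3 → match
4 → match
5 → match
6 → match
7 → match
8 → match

1, 2, 3, 4, 5, 6, 7, 8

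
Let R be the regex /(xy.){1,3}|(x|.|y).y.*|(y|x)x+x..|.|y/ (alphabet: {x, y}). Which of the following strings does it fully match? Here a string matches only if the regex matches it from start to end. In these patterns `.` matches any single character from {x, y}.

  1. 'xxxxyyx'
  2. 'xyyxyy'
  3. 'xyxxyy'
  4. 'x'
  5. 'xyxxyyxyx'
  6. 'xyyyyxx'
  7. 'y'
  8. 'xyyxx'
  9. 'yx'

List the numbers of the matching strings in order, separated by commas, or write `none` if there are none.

1 → no match
2 → match
3 → match
4 → match
5 → match
6 → match
7 → match
8 → match
9 → no match

2, 3, 4, 5, 6, 7, 8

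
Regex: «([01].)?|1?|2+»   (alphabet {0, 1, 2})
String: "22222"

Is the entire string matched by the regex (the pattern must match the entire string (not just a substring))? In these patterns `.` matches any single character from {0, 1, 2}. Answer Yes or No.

Yes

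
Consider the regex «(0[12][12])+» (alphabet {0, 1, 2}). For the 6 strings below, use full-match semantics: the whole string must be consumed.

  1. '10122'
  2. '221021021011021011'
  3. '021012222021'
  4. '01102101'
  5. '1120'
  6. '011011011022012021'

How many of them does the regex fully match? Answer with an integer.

1

1 → no match — must start with '0'
2 → no match — must start with '0'
3 → no match
4 → no match
5 → no match — must start with '0'
6 → match
Total matched: 1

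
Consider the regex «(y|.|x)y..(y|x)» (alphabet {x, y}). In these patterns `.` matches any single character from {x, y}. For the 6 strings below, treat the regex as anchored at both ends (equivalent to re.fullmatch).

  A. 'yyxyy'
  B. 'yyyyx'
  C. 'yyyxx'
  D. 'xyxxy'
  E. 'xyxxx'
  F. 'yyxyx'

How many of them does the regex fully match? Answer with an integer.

A → match
B → match
C → match
D → match
E → match
F → match
Total matched: 6

6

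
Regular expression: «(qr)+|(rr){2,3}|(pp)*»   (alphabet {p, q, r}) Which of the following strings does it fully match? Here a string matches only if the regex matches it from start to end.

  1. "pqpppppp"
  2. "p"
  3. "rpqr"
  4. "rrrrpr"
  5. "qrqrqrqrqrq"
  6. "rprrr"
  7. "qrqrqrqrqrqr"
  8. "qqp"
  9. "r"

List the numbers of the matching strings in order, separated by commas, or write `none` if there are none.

1 → no match
2 → no match
3 → no match
4 → no match
5 → no match
6 → no match
7 → match
8 → no match
9 → no match

7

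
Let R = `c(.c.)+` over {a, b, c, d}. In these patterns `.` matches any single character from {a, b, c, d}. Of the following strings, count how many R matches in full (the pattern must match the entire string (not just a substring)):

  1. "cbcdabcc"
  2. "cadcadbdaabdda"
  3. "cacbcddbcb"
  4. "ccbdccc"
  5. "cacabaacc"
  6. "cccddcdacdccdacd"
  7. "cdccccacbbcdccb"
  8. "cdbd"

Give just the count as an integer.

1 → no match
2 → no match
3 → no match
4 → no match
5 → no match
6 → match
7 → no match
8 → no match
Total matched: 1

1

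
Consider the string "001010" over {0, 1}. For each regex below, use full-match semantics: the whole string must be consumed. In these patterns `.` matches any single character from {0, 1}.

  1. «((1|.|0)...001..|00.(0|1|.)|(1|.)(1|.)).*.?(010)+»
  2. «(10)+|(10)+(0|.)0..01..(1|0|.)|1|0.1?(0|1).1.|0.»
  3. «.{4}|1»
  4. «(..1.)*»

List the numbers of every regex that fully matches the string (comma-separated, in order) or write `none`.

1, 2

1 → match
2 → match
3 → no match
4 → no match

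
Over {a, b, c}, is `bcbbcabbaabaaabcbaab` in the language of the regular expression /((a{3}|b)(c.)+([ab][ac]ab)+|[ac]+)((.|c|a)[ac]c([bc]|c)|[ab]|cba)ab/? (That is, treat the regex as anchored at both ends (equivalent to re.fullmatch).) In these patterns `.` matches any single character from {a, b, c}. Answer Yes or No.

Yes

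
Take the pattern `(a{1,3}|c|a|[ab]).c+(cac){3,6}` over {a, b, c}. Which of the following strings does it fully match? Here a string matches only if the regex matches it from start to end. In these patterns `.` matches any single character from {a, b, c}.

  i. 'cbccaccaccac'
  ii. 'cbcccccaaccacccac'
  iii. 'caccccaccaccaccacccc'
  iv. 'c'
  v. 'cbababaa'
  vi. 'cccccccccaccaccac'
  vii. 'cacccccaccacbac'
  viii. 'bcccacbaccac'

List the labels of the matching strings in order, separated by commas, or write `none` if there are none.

i, vi

i → match
ii → no match
iii → no match — must end with 'cac'
iv → no match — must end with 'cac'
v → no match — must end with 'cac'
vi → match
vii → no match — must end with 'cac'
viii → no match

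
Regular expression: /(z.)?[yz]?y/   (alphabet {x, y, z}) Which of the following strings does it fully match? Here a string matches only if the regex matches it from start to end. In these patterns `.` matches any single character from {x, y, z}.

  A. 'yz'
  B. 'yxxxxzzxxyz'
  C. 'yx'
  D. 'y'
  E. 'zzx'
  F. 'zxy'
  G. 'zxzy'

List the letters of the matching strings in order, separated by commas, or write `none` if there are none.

D, F, G

A. 'yz' → no match — must end with 'y'
B. 'yxxxxzzxxyz' → no match — must end with 'y'
C. 'yx' → no match — must end with 'y'
D. 'y' → match
E. 'zzx' → no match — must end with 'y'
F. 'zxy' → match
G. 'zxzy' → match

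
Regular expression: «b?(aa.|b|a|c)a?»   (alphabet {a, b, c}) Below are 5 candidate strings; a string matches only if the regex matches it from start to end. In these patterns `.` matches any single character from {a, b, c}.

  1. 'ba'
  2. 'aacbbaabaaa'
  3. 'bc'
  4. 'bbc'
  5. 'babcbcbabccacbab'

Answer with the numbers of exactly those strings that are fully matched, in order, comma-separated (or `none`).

1. 'ba' → match
2. 'aacbbaabaaa' → no match
3. 'bc' → match
4. 'bbc' → no match
5 → no match

1, 3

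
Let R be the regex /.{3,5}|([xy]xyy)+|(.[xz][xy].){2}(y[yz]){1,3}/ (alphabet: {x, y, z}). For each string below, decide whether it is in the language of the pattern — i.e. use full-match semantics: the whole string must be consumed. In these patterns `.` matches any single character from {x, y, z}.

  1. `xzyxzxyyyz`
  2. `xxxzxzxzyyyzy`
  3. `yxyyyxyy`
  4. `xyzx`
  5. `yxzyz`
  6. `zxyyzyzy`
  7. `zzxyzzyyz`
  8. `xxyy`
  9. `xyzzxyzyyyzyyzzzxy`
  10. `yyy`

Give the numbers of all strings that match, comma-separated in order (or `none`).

1, 3, 4, 5, 8, 10

1 → match
2 → no match
3 → match
4 → match
5 → match
6 → no match
7 → no match
8 → match
9 → no match
10 → match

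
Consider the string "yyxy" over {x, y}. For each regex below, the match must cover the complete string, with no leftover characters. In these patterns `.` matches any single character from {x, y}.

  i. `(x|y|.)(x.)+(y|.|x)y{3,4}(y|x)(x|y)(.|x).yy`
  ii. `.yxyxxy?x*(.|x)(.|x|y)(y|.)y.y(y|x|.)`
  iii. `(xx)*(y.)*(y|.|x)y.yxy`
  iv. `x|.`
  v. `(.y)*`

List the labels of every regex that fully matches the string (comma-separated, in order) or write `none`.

i → no match — must end with "yy"
ii → no match
iii → no match
iv → no match
v → match

v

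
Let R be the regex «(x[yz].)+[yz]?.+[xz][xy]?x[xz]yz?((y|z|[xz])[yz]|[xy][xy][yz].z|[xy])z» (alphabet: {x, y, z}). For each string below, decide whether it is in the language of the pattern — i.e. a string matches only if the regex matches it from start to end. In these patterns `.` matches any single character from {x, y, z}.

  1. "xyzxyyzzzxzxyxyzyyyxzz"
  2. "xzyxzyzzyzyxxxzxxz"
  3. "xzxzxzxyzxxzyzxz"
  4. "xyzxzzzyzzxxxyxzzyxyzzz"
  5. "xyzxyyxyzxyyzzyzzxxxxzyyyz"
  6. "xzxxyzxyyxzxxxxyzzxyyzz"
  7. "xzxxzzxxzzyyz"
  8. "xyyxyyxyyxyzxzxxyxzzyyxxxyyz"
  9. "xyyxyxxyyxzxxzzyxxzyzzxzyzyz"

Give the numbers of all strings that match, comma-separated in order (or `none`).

1 → no match
2 → no match
3 → match
4 → no match
5 → match
6 → no match
7 → no match
8 → match
9 → match

3, 5, 8, 9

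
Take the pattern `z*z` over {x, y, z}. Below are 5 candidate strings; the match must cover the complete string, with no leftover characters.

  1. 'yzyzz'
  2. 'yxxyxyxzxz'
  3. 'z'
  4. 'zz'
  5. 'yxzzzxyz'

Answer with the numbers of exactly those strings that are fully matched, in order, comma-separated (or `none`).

3, 4

1. 'yzyzz' → no match
2. 'yxxyxyxzxz' → no match
3. 'z' → match
4. 'zz' → match
5. 'yxzzzxyz' → no match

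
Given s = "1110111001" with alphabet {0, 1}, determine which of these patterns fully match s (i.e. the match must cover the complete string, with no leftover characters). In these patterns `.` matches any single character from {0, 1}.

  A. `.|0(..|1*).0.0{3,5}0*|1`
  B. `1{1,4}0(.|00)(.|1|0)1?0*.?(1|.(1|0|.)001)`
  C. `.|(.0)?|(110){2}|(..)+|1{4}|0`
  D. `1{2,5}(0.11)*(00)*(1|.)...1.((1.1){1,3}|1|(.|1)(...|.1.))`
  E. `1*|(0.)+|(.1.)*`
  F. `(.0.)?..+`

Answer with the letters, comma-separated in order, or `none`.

B, C, F

A → no match
B → match
C → match
D → no match
E → no match
F → match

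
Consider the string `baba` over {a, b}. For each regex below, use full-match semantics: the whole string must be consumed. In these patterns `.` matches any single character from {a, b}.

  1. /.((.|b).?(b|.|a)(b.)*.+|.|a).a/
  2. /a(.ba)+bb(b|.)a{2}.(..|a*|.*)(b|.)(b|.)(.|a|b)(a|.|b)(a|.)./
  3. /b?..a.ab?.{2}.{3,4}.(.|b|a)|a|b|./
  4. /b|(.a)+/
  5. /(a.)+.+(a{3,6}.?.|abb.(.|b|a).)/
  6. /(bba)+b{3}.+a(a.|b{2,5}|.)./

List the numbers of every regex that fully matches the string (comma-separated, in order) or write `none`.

1 → match
2 → no match — must start with `a`
3 → no match
4 → match
5 → no match — must start with `a`
6 → no match — must start with `bba`

1, 4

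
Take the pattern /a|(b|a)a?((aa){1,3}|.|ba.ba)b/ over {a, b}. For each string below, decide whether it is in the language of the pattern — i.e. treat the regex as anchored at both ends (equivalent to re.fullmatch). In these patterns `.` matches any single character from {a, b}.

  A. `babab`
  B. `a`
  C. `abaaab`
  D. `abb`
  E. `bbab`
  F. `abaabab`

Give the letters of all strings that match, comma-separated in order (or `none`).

A → no match
B → match
C → no match
D → match
E → no match
F → match

B, D, F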